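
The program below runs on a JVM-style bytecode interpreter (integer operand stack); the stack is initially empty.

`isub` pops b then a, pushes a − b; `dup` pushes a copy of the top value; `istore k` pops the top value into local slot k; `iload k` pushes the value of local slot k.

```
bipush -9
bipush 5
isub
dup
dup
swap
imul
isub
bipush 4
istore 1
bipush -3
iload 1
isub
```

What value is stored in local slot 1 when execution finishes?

4

bipush -9  [-9]
bipush 5   [-9, 5]
isub       [-14]
dup        [-14, -14]
dup        [-14, -14, -14]
swap       [-14, -14, -14]
imul       [-14, 196]
isub       [-210]
bipush 4   [-210, 4]
istore 1   [-210]
bipush -3  [-210, -3]
iload 1    [-210, -3, 4]
isub       [-210, -7]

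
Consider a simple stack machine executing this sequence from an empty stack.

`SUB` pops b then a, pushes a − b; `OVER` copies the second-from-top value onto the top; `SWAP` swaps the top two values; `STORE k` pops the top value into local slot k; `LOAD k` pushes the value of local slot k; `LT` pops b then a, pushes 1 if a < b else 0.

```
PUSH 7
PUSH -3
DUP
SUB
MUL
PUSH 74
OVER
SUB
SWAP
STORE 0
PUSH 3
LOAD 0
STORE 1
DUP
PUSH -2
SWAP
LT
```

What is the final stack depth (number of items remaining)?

PUSH 7  : [7]
PUSH -3 : [7, -3]
DUP     : [7, -3, -3]
SUB     : [7, 0]
MUL     : [0]
PUSH 74 : [0, 74]
OVER    : [0, 74, 0]
SUB     : [0, 74]
SWAP    : [74, 0]
STORE 0 : [74]
PUSH 3  : [74, 3]
LOAD 0  : [74, 3, 0]
STORE 1 : [74, 3]
DUP     : [74, 3, 3]
PUSH -2 : [74, 3, 3, -2]
SWAP    : [74, 3, -2, 3]
LT      : [74, 3, 1]

3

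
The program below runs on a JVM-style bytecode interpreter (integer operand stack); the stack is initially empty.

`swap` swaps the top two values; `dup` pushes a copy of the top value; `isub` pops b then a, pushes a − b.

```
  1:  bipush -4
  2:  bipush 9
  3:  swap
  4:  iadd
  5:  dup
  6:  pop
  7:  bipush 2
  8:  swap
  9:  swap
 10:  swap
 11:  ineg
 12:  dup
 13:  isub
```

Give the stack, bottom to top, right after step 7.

bipush -4  [-4]
bipush 9   [-4, 9]
swap       [9, -4]
iadd       [5]
dup        [5, 5]
pop        [5]
bipush 2   [5, 2]

[5, 2]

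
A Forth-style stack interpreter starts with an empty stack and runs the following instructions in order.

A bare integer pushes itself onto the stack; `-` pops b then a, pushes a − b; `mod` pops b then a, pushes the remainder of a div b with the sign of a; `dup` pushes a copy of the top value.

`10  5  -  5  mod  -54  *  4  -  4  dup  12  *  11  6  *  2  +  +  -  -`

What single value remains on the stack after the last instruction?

10  → 10
5   → 10 5
-   → 5
5   → 5 5
mod → 0
-54 → 0 -54
*   → 0
4   → 0 4
-   → -4
4   → -4 4
dup → -4 4 4
12  → -4 4 4 12
*   → -4 4 48
11  → -4 4 48 11
6   → -4 4 48 11 6
*   → -4 4 48 66
2   → -4 4 48 66 2
+   → -4 4 48 68
+   → -4 4 116
-   → -4 -112
-   → 108

108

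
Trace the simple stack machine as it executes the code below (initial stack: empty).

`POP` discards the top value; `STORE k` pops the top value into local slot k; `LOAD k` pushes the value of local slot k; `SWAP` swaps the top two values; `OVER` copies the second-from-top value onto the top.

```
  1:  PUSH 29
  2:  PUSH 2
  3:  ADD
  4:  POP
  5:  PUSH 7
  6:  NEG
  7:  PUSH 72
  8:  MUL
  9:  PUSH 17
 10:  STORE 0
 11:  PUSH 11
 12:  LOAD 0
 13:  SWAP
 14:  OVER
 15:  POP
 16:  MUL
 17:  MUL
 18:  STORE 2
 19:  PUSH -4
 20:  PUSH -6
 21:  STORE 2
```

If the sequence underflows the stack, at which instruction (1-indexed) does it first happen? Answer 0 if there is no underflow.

PUSH 29 -> 29
PUSH 2  -> 29 2
ADD     -> 31
POP     -> (empty)
PUSH 7  -> 7
NEG     -> -7
PUSH 72 -> -7 72
MUL     -> -504
PUSH 17 -> -504 17
STORE 0 -> -504
PUSH 11 -> -504 11
LOAD 0  -> -504 11 17
SWAP    -> -504 17 11
OVER    -> -504 17 11 17
POP     -> -504 17 11
MUL     -> -504 187
MUL     -> -94248
STORE 2 -> (empty)
PUSH -4 -> -4
PUSH -6 -> -4 -6
STORE 2 -> -4

0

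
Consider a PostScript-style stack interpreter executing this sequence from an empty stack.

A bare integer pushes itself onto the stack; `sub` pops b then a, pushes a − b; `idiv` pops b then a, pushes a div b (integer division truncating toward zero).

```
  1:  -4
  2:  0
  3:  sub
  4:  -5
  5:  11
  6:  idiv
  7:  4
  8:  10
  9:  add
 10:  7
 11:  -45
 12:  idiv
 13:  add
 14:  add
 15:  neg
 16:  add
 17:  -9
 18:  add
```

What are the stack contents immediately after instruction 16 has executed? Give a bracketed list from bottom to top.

[-18]

-4   -> -4
0    -> -4 0
sub  -> -4
-5   -> -4 -5
11   -> -4 -5 11
idiv -> -4 0
4    -> -4 0 4
10   -> -4 0 4 10
add  -> -4 0 14
7    -> -4 0 14 7
-45  -> -4 0 14 7 -45
idiv -> -4 0 14 0
add  -> -4 0 14
add  -> -4 14
neg  -> -4 -14
add  -> -18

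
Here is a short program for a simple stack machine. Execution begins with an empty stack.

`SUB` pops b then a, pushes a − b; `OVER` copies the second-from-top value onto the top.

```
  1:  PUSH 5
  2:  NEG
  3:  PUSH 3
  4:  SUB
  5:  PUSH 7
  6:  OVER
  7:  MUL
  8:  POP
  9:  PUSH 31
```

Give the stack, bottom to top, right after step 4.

[-8]

PUSH 5  5
NEG     -5
PUSH 3  -5 3
SUB     -8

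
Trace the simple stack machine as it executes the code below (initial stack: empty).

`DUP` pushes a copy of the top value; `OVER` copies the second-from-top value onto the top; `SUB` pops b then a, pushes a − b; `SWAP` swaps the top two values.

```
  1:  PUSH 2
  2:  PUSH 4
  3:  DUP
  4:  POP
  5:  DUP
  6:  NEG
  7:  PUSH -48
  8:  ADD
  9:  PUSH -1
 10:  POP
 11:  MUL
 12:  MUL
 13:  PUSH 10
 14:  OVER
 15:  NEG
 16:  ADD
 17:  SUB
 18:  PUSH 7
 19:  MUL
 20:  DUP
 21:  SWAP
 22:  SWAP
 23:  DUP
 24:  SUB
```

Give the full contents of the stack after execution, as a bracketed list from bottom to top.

[-5894, 0]

PUSH 2   : 2
PUSH 4   : 2 4
DUP      : 2 4 4
POP      : 2 4
DUP      : 2 4 4
NEG      : 2 4 -4
PUSH -48 : 2 4 -4 -48
ADD      : 2 4 -52
PUSH -1  : 2 4 -52 -1
POP      : 2 4 -52
MUL      : 2 -208
MUL      : -416
PUSH 10  : -416 10
OVER     : -416 10 -416
NEG      : -416 10 416
ADD      : -416 426
SUB      : -842
PUSH 7   : -842 7
MUL      : -5894
DUP      : -5894 -5894
SWAP     : -5894 -5894
SWAP     : -5894 -5894
DUP      : -5894 -5894 -5894
SUB      : -5894 0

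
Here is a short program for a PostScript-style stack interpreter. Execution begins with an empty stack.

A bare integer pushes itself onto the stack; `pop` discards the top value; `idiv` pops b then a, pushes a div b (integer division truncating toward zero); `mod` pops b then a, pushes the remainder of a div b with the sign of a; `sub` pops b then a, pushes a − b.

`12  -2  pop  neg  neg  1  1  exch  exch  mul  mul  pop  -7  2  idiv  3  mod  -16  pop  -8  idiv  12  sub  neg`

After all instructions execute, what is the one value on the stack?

12    [12]
-2    [12, -2]
pop   [12]
neg   [-12]
neg   [12]
1     [12, 1]
1     [12, 1, 1]
exch  [12, 1, 1]
exch  [12, 1, 1]
mul   [12, 1]
mul   [12]
pop   []
-7    [-7]
2     [-7, 2]
idiv  [-3]
3     [-3, 3]
mod   [0]
-16   [0, -16]
pop   [0]
-8    [0, -8]
idiv  [0]
12    [0, 12]
sub   [-12]
neg   [12]

12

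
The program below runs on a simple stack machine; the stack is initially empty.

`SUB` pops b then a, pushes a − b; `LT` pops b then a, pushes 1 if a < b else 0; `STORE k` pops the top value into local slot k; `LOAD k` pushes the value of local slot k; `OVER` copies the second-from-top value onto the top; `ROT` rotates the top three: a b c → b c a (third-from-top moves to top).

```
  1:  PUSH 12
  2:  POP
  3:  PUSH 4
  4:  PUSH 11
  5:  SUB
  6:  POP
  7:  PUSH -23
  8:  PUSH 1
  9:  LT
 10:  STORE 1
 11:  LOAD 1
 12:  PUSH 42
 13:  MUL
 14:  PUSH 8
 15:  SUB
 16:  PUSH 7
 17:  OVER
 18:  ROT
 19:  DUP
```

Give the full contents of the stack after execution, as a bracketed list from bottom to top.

PUSH 12   12
POP       (empty)
PUSH 4    4
PUSH 11   4 11
SUB       -7
POP       (empty)
PUSH -23  -23
PUSH 1    -23 1
LT        1
STORE 1   (empty)
LOAD 1    1
PUSH 42   1 42
MUL       42
PUSH 8    42 8
SUB       34
PUSH 7    34 7
OVER      34 7 34
ROT       7 34 34
DUP       7 34 34 34

[7, 34, 34, 34]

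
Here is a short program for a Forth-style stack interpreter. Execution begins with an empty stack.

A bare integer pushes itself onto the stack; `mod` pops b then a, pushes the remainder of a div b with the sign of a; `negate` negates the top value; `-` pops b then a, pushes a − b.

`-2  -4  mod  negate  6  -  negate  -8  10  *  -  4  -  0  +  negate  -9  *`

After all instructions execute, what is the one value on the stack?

-2      [-2]
-4      [-2, -4]
mod     [-2]
negate  [2]
6       [2, 6]
-       [-4]
negate  [4]
-8      [4, -8]
10      [4, -8, 10]
*       [4, -80]
-       [84]
4       [84, 4]
-       [80]
0       [80, 0]
+       [80]
negate  [-80]
-9      [-80, -9]
*       [720]

720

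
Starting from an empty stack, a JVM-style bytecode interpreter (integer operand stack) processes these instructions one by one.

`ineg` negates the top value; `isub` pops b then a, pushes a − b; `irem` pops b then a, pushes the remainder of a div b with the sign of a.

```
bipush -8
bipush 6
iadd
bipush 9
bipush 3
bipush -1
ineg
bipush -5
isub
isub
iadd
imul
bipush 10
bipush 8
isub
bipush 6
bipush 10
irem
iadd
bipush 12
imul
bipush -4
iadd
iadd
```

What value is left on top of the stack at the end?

80

bipush -8 : [-8]
bipush 6  : [-8, 6]
iadd      : [-2]
bipush 9  : [-2, 9]
bipush 3  : [-2, 9, 3]
bipush -1 : [-2, 9, 3, -1]
ineg      : [-2, 9, 3, 1]
bipush -5 : [-2, 9, 3, 1, -5]
isub      : [-2, 9, 3, 6]
isub      : [-2, 9, -3]
iadd      : [-2, 6]
imul      : [-12]
bipush 10 : [-12, 10]
bipush 8  : [-12, 10, 8]
isub      : [-12, 2]
bipush 6  : [-12, 2, 6]
bipush 10 : [-12, 2, 6, 10]
irem      : [-12, 2, 6]
iadd      : [-12, 8]
bipush 12 : [-12, 8, 12]
imul      : [-12, 96]
bipush -4 : [-12, 96, -4]
iadd      : [-12, 92]
iadd      : [80]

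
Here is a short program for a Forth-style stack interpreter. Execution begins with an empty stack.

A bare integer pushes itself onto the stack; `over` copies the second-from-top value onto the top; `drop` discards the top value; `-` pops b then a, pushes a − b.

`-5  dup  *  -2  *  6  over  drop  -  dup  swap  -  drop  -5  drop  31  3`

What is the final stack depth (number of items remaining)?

-5   -> [-5]
dup  -> [-5, -5]
*    -> [25]
-2   -> [25, -2]
*    -> [-50]
6    -> [-50, 6]
over -> [-50, 6, -50]
drop -> [-50, 6]
-    -> [-56]
dup  -> [-56, -56]
swap -> [-56, -56]
-    -> [0]
drop -> []
-5   -> [-5]
drop -> []
31   -> [31]
3    -> [31, 3]

2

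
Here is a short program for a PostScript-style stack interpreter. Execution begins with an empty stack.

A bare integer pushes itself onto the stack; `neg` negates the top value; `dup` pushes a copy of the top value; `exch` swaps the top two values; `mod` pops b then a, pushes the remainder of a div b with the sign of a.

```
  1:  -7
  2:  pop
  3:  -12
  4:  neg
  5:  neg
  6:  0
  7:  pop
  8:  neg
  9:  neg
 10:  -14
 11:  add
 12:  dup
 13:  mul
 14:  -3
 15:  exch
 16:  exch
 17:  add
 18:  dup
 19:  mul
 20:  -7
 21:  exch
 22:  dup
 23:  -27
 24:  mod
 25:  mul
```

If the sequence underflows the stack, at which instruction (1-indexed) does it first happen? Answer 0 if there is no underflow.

0

-7   : [-7]
pop  : []
-12  : [-12]
neg  : [12]
neg  : [-12]
0    : [-12, 0]
pop  : [-12]
neg  : [12]
neg  : [-12]
-14  : [-12, -14]
add  : [-26]
dup  : [-26, -26]
mul  : [676]
-3   : [676, -3]
exch : [-3, 676]
exch : [676, -3]
add  : [673]
dup  : [673, 673]
mul  : [452929]
-7   : [452929, -7]
exch : [-7, 452929]
dup  : [-7, 452929, 452929]
-27  : [-7, 452929, 452929, -27]
mod  : [-7, 452929, 4]
mul  : [-7, 1811716]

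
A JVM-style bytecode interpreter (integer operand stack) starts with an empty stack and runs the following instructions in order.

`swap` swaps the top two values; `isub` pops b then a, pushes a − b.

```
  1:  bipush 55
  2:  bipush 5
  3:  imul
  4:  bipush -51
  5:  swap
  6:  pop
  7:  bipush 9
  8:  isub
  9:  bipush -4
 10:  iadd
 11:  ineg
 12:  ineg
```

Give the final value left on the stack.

-64

bipush 55  → [55]
bipush 5   → [55, 5]
imul       → [275]
bipush -51 → [275, -51]
swap       → [-51, 275]
pop        → [-51]
bipush 9   → [-51, 9]
isub       → [-60]
bipush -4  → [-60, -4]
iadd       → [-64]
ineg       → [64]
ineg       → [-64]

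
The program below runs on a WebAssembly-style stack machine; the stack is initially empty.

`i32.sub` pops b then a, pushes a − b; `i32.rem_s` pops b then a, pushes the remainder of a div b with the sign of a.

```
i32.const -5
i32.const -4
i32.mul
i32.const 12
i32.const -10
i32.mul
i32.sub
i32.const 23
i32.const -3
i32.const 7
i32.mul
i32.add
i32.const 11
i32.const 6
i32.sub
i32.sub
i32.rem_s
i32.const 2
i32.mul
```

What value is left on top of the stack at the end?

4

i32.const -5   [-5]
i32.const -4   [-5, -4]
i32.mul        [20]
i32.const 12   [20, 12]
i32.const -10  [20, 12, -10]
i32.mul        [20, -120]
i32.sub        [140]
i32.const 23   [140, 23]
i32.const -3   [140, 23, -3]
i32.const 7    [140, 23, -3, 7]
i32.mul        [140, 23, -21]
i32.add        [140, 2]
i32.const 11   [140, 2, 11]
i32.const 6    [140, 2, 11, 6]
i32.sub        [140, 2, 5]
i32.sub        [140, -3]
i32.rem_s      [2]
i32.const 2    [2, 2]
i32.mul        [4]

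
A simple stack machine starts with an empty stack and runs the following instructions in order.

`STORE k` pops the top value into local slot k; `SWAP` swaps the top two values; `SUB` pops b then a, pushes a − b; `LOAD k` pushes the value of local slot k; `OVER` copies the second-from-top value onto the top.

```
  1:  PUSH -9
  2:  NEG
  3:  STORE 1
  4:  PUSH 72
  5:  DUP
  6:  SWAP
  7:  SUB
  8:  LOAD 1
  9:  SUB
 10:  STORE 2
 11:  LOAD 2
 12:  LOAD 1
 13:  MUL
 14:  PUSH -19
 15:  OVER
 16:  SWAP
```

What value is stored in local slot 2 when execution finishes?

-9

PUSH -9  → -9
NEG      → 9
STORE 1  → (empty)
PUSH 72  → 72
DUP      → 72 72
SWAP     → 72 72
SUB      → 0
LOAD 1   → 0 9
SUB      → -9
STORE 2  → (empty)
LOAD 2   → -9
LOAD 1   → -9 9
MUL      → -81
PUSH -19 → -81 -19
OVER     → -81 -19 -81
SWAP     → -81 -81 -19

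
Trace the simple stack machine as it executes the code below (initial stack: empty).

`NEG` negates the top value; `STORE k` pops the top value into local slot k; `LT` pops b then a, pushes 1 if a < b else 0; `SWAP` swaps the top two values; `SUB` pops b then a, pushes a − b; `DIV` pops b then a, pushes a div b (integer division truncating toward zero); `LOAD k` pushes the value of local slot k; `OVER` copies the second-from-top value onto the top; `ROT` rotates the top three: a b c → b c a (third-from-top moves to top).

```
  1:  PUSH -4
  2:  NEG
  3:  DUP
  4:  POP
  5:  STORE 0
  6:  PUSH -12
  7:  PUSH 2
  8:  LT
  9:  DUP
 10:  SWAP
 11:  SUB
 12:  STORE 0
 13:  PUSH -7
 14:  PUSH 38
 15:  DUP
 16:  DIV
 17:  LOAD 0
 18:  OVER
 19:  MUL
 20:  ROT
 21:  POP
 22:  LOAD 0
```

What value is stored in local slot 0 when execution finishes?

0

PUSH -4  : [-4]
NEG      : [4]
DUP      : [4, 4]
POP      : [4]
STORE 0  : []
PUSH -12 : [-12]
PUSH 2   : [-12, 2]
LT       : [1]
DUP      : [1, 1]
SWAP     : [1, 1]
SUB      : [0]
STORE 0  : []
PUSH -7  : [-7]
PUSH 38  : [-7, 38]
DUP      : [-7, 38, 38]
DIV      : [-7, 1]
LOAD 0   : [-7, 1, 0]
OVER     : [-7, 1, 0, 1]
MUL      : [-7, 1, 0]
ROT      : [1, 0, -7]
POP      : [1, 0]
LOAD 0   : [1, 0, 0]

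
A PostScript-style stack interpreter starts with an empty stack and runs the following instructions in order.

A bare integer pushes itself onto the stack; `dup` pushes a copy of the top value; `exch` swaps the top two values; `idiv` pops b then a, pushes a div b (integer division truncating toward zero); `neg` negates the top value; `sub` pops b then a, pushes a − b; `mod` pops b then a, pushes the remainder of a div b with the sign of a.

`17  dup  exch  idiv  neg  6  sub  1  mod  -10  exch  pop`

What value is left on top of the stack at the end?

-10

17   : [17]
dup  : [17, 17]
exch : [17, 17]
idiv : [1]
neg  : [-1]
6    : [-1, 6]
sub  : [-7]
1    : [-7, 1]
mod  : [0]
-10  : [0, -10]
exch : [-10, 0]
pop  : [-10]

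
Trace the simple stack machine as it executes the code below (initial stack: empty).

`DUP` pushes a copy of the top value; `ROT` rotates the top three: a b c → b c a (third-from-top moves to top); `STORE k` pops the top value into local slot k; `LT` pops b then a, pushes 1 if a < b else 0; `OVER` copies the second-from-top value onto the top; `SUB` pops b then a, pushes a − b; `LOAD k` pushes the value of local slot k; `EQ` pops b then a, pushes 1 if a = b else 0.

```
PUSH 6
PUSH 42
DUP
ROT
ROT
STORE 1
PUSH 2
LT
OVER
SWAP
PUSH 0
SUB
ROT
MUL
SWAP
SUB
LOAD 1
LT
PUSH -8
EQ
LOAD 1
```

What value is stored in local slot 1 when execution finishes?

PUSH 6  → 6
PUSH 42 → 6 42
DUP     → 6 42 42
ROT     → 42 42 6
ROT     → 42 6 42
STORE 1 → 42 6
PUSH 2  → 42 6 2
LT      → 42 0
OVER    → 42 0 42
SWAP    → 42 42 0
PUSH 0  → 42 42 0 0
SUB     → 42 42 0
ROT     → 42 0 42
MUL     → 42 0
SWAP    → 0 42
SUB     → -42
LOAD 1  → -42 42
LT      → 1
PUSH -8 → 1 -8
EQ      → 0
LOAD 1  → 0 42

42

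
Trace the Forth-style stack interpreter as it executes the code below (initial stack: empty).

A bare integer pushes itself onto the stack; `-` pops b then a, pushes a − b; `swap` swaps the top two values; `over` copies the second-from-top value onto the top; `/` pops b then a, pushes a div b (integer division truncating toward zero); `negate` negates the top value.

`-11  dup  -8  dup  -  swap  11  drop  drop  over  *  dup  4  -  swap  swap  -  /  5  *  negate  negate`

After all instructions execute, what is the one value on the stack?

-10

-11    -> [-11]
dup    -> [-11, -11]
-8     -> [-11, -11, -8]
dup    -> [-11, -11, -8, -8]
-      -> [-11, -11, 0]
swap   -> [-11, 0, -11]
11     -> [-11, 0, -11, 11]
drop   -> [-11, 0, -11]
drop   -> [-11, 0]
over   -> [-11, 0, -11]
*      -> [-11, 0]
dup    -> [-11, 0, 0]
4      -> [-11, 0, 0, 4]
-      -> [-11, 0, -4]
swap   -> [-11, -4, 0]
swap   -> [-11, 0, -4]
-      -> [-11, 4]
/      -> [-2]
5      -> [-2, 5]
*      -> [-10]
negate -> [10]
negate -> [-10]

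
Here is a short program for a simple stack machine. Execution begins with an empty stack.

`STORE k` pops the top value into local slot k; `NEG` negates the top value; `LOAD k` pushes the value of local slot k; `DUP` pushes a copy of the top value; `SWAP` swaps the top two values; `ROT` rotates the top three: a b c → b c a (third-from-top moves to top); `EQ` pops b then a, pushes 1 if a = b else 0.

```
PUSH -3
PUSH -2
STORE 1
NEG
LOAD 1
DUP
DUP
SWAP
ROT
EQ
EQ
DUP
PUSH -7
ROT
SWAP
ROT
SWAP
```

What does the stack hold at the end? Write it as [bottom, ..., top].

PUSH -3  -3
PUSH -2  -3 -2
STORE 1  -3
NEG      3
LOAD 1   3 -2
DUP      3 -2 -2
DUP      3 -2 -2 -2
SWAP     3 -2 -2 -2
ROT      3 -2 -2 -2
EQ       3 -2 1
EQ       3 0
DUP      3 0 0
PUSH -7  3 0 0 -7
ROT      3 0 -7 0
SWAP     3 0 0 -7
ROT      3 0 -7 0
SWAP     3 0 0 -7

[3, 0, 0, -7]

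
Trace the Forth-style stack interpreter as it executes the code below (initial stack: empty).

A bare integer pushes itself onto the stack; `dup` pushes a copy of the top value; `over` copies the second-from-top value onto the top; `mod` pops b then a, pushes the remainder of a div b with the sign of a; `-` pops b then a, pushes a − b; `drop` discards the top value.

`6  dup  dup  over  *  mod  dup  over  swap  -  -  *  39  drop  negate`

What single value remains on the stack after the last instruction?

6       6
dup     6 6
dup     6 6 6
over    6 6 6 6
*       6 6 36
mod     6 6
dup     6 6 6
over    6 6 6 6
swap    6 6 6 6
-       6 6 0
-       6 6
*       36
39      36 39
drop    36
negate  -36

-36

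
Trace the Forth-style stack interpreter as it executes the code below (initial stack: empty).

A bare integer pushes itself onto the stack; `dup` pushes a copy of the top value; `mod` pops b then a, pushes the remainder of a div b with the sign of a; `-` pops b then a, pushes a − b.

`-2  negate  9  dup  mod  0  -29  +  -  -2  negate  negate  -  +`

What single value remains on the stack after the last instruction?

33

-2     → [-2]
negate → [2]
9      → [2, 9]
dup    → [2, 9, 9]
mod    → [2, 0]
0      → [2, 0, 0]
-29    → [2, 0, 0, -29]
+      → [2, 0, -29]
-      → [2, 29]
-2     → [2, 29, -2]
negate → [2, 29, 2]
negate → [2, 29, -2]
-      → [2, 31]
+      → [33]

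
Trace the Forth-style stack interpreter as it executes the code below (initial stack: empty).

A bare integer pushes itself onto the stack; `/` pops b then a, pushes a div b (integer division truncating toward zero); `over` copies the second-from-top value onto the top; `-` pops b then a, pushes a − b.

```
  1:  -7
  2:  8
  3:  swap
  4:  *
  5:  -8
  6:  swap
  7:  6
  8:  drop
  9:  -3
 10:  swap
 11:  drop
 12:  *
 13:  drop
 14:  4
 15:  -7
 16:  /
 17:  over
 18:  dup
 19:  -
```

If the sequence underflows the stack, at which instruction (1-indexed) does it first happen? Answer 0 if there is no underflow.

-7   -> [-7]
8    -> [-7, 8]
swap -> [8, -7]
*    -> [-56]
-8   -> [-56, -8]
swap -> [-8, -56]
6    -> [-8, -56, 6]
drop -> [-8, -56]
-3   -> [-8, -56, -3]
swap -> [-8, -3, -56]
drop -> [-8, -3]
*    -> [24]
drop -> []
4    -> [4]
-7   -> [4, -7]
/    -> [0]
over  — needs 2 operands, stack has 1 → underflow

17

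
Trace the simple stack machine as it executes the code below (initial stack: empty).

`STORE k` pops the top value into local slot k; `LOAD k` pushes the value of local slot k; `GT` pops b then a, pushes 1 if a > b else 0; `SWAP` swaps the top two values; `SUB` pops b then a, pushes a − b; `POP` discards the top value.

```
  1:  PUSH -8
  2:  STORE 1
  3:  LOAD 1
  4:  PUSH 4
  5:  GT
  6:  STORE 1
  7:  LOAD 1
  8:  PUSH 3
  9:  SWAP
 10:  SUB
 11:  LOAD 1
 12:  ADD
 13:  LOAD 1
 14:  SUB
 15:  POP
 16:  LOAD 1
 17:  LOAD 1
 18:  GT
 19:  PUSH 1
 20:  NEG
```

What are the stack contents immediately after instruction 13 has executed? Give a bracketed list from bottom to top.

PUSH -8  -8
STORE 1  (empty)
LOAD 1   -8
PUSH 4   -8 4
GT       0
STORE 1  (empty)
LOAD 1   0
PUSH 3   0 3
SWAP     3 0
SUB      3
LOAD 1   3 0
ADD      3
LOAD 1   3 0

[3, 0]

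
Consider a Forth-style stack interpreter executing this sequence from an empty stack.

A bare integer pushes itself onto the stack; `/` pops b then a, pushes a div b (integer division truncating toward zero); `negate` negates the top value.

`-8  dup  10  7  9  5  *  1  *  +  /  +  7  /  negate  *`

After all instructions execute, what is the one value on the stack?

-8

-8     → [-8]
dup    → [-8, -8]
10     → [-8, -8, 10]
7      → [-8, -8, 10, 7]
9      → [-8, -8, 10, 7, 9]
5      → [-8, -8, 10, 7, 9, 5]
*      → [-8, -8, 10, 7, 45]
1      → [-8, -8, 10, 7, 45, 1]
*      → [-8, -8, 10, 7, 45]
+      → [-8, -8, 10, 52]
/      → [-8, -8, 0]
+      → [-8, -8]
7      → [-8, -8, 7]
/      → [-8, -1]
negate → [-8, 1]
*      → [-8]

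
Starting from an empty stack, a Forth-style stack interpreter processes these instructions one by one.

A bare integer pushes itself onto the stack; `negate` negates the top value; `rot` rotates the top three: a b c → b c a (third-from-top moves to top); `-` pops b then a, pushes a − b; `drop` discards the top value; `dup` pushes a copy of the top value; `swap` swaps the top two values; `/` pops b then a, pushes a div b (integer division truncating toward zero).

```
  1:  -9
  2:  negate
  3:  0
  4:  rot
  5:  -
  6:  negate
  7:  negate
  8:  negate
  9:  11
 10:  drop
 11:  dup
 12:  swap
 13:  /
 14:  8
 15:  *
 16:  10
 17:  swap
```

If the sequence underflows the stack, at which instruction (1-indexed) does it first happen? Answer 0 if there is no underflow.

-9     : -9
negate : 9
0      : 9 0
rot  — needs 3 operands, stack has 2 → underflow

4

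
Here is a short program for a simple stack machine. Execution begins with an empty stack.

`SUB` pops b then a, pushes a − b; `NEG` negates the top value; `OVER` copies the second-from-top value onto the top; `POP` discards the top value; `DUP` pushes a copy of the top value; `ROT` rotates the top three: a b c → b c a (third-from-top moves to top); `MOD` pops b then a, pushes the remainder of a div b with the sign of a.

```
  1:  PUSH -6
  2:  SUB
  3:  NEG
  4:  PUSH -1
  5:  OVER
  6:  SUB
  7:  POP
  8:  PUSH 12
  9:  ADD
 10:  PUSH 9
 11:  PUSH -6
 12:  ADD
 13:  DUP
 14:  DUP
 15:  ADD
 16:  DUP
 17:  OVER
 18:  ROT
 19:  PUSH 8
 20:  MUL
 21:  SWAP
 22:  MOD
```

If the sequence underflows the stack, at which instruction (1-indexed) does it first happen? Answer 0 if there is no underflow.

2

PUSH -6 -> -6
SUB  — needs 2 operands, stack has 1 → underflow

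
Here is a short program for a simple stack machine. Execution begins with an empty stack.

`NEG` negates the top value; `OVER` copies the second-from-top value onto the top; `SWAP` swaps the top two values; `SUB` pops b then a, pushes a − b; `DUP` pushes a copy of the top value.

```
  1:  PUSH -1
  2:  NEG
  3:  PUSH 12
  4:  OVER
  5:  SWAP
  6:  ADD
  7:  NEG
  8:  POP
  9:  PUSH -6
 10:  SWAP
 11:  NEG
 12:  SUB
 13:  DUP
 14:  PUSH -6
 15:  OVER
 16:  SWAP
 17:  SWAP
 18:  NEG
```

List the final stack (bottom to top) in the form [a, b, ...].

[-5, -5, -6, 5]

PUSH -1 : [-1]
NEG     : [1]
PUSH 12 : [1, 12]
OVER    : [1, 12, 1]
SWAP    : [1, 1, 12]
ADD     : [1, 13]
NEG     : [1, -13]
POP     : [1]
PUSH -6 : [1, -6]
SWAP    : [-6, 1]
NEG     : [-6, -1]
SUB     : [-5]
DUP     : [-5, -5]
PUSH -6 : [-5, -5, -6]
OVER    : [-5, -5, -6, -5]
SWAP    : [-5, -5, -5, -6]
SWAP    : [-5, -5, -6, -5]
NEG     : [-5, -5, -6, 5]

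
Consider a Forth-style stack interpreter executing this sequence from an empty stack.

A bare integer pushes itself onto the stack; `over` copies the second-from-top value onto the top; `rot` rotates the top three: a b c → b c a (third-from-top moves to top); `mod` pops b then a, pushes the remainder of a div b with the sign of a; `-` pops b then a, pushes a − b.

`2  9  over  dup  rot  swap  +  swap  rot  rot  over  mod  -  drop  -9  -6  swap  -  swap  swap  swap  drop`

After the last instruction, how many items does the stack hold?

1

2    -> [2]
9    -> [2, 9]
over -> [2, 9, 2]
dup  -> [2, 9, 2, 2]
rot  -> [2, 2, 2, 9]
swap -> [2, 2, 9, 2]
+    -> [2, 2, 11]
swap -> [2, 11, 2]
rot  -> [11, 2, 2]
rot  -> [2, 2, 11]
over -> [2, 2, 11, 2]
mod  -> [2, 2, 1]
-    -> [2, 1]
drop -> [2]
-9   -> [2, -9]
-6   -> [2, -9, -6]
swap -> [2, -6, -9]
-    -> [2, 3]
swap -> [3, 2]
swap -> [2, 3]
swap -> [3, 2]
drop -> [3]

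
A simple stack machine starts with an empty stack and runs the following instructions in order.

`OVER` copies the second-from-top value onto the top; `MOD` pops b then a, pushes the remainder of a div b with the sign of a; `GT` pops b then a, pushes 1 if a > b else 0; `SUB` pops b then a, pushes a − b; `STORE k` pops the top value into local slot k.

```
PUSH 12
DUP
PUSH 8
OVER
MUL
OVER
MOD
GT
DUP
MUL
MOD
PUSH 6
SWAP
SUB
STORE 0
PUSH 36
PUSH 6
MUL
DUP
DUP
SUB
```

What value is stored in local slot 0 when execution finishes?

PUSH 12 : [12]
DUP     : [12, 12]
PUSH 8  : [12, 12, 8]
OVER    : [12, 12, 8, 12]
MUL     : [12, 12, 96]
OVER    : [12, 12, 96, 12]
MOD     : [12, 12, 0]
GT      : [12, 1]
DUP     : [12, 1, 1]
MUL     : [12, 1]
MOD     : [0]
PUSH 6  : [0, 6]
SWAP    : [6, 0]
SUB     : [6]
STORE 0 : []
PUSH 36 : [36]
PUSH 6  : [36, 6]
MUL     : [216]
DUP     : [216, 216]
DUP     : [216, 216, 216]
SUB     : [216, 0]

6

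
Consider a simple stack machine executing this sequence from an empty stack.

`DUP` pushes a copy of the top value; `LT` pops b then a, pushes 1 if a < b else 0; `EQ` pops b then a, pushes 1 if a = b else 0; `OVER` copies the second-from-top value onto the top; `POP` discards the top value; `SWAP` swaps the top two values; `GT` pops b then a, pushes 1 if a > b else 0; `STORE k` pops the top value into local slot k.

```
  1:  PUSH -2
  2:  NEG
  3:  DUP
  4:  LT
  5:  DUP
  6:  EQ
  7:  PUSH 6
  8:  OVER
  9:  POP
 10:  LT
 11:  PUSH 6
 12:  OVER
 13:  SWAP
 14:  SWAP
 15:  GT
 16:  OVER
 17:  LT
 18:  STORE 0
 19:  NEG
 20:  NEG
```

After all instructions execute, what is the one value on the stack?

PUSH -2 -> -2
NEG     -> 2
DUP     -> 2 2
LT      -> 0
DUP     -> 0 0
EQ      -> 1
PUSH 6  -> 1 6
OVER    -> 1 6 1
POP     -> 1 6
LT      -> 1
PUSH 6  -> 1 6
OVER    -> 1 6 1
SWAP    -> 1 1 6
SWAP    -> 1 6 1
GT      -> 1 1
OVER    -> 1 1 1
LT      -> 1 0
STORE 0 -> 1
NEG     -> -1
NEG     -> 1

1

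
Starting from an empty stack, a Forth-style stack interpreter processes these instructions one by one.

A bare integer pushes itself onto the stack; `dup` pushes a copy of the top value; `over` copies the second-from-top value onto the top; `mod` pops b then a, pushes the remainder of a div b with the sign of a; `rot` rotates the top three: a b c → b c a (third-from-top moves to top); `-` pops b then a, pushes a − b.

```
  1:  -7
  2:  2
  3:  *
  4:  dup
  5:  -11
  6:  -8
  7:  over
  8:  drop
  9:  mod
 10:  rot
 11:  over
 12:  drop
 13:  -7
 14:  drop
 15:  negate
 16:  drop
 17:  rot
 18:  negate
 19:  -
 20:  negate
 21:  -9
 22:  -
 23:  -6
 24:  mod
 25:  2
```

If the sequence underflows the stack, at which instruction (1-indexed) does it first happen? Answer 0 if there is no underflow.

-7     : -7
2      : -7 2
*      : -14
dup    : -14 -14
-11    : -14 -14 -11
-8     : -14 -14 -11 -8
over   : -14 -14 -11 -8 -11
drop   : -14 -14 -11 -8
mod    : -14 -14 -3
rot    : -14 -3 -14
over   : -14 -3 -14 -3
drop   : -14 -3 -14
-7     : -14 -3 -14 -7
drop   : -14 -3 -14
negate : -14 -3 14
drop   : -14 -3
rot  — needs 3 operands, stack has 2 → underflow

17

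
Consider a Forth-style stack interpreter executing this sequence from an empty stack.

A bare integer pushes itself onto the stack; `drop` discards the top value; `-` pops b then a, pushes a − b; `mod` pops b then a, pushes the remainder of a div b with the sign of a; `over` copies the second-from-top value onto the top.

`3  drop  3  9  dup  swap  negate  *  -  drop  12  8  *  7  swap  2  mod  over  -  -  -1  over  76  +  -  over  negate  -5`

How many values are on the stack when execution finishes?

3      -> [3]
drop   -> []
3      -> [3]
9      -> [3, 9]
dup    -> [3, 9, 9]
swap   -> [3, 9, 9]
negate -> [3, 9, -9]
*      -> [3, -81]
-      -> [84]
drop   -> []
12     -> [12]
8      -> [12, 8]
*      -> [96]
7      -> [96, 7]
swap   -> [7, 96]
2      -> [7, 96, 2]
mod    -> [7, 0]
over   -> [7, 0, 7]
-      -> [7, -7]
-      -> [14]
-1     -> [14, -1]
over   -> [14, -1, 14]
76     -> [14, -1, 14, 76]
+      -> [14, -1, 90]
-      -> [14, -91]
over   -> [14, -91, 14]
negate -> [14, -91, -14]
-5     -> [14, -91, -14, -5]

4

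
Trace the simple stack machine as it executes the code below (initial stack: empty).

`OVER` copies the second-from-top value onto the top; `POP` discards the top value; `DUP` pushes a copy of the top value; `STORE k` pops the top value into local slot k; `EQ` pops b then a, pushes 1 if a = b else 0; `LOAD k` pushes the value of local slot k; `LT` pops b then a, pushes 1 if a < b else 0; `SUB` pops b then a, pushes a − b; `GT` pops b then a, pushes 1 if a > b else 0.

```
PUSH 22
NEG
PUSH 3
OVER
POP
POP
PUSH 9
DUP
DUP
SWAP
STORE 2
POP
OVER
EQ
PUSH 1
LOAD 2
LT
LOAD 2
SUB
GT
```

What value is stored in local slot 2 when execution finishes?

PUSH 22 -> 22
NEG     -> -22
PUSH 3  -> -22 3
OVER    -> -22 3 -22
POP     -> -22 3
POP     -> -22
PUSH 9  -> -22 9
DUP     -> -22 9 9
DUP     -> -22 9 9 9
SWAP    -> -22 9 9 9
STORE 2 -> -22 9 9
POP     -> -22 9
OVER    -> -22 9 -22
EQ      -> -22 0
PUSH 1  -> -22 0 1
LOAD 2  -> -22 0 1 9
LT      -> -22 0 1
LOAD 2  -> -22 0 1 9
SUB     -> -22 0 -8
GT      -> -22 1

9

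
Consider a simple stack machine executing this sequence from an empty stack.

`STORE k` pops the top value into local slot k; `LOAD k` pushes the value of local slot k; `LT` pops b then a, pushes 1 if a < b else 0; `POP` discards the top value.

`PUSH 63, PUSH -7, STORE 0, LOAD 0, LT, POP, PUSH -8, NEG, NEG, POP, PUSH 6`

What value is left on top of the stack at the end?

6

PUSH 63 → [63]
PUSH -7 → [63, -7]
STORE 0 → [63]
LOAD 0  → [63, -7]
LT      → [0]
POP     → []
PUSH -8 → [-8]
NEG     → [8]
NEG     → [-8]
POP     → []
PUSH 6  → [6]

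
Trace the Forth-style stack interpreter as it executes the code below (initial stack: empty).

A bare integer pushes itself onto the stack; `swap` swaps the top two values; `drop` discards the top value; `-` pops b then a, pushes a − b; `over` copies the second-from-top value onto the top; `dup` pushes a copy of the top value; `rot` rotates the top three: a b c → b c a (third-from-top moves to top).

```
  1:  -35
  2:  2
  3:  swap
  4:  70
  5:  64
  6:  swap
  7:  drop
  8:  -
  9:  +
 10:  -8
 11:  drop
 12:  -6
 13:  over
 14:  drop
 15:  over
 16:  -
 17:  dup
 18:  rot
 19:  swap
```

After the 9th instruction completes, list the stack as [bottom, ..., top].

[-97]

-35  → -35
2    → -35 2
swap → 2 -35
70   → 2 -35 70
64   → 2 -35 70 64
swap → 2 -35 64 70
drop → 2 -35 64
-    → 2 -99
+    → -97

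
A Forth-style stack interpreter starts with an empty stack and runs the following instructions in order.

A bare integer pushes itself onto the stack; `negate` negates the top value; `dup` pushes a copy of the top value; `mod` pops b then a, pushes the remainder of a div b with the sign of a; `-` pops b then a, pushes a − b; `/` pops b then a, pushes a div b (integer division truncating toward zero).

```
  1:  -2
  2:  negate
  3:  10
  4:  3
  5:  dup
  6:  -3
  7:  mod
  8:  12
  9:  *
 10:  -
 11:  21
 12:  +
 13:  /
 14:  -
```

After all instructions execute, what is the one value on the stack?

-2     : -2
negate : 2
10     : 2 10
3      : 2 10 3
dup    : 2 10 3 3
-3     : 2 10 3 3 -3
mod    : 2 10 3 0
12     : 2 10 3 0 12
*      : 2 10 3 0
-      : 2 10 3
21     : 2 10 3 21
+      : 2 10 24
/      : 2 0
-      : 2

2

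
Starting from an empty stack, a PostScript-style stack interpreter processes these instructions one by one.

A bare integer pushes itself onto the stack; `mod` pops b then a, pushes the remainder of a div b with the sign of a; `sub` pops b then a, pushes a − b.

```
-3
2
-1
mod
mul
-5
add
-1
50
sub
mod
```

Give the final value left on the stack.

-5

-3  → [-3]
2   → [-3, 2]
-1  → [-3, 2, -1]
mod → [-3, 0]
mul → [0]
-5  → [0, -5]
add → [-5]
-1  → [-5, -1]
50  → [-5, -1, 50]
sub → [-5, -51]
mod → [-5]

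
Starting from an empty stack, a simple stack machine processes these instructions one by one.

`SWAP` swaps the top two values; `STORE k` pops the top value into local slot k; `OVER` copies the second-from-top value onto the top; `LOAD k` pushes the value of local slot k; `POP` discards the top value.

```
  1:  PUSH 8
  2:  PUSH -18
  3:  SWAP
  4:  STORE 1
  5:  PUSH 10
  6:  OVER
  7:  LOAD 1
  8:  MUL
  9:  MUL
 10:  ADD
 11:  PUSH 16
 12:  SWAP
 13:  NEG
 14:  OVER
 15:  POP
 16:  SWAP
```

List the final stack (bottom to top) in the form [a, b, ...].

PUSH 8    [8]
PUSH -18  [8, -18]
SWAP      [-18, 8]
STORE 1   [-18]
PUSH 10   [-18, 10]
OVER      [-18, 10, -18]
LOAD 1    [-18, 10, -18, 8]
MUL       [-18, 10, -144]
MUL       [-18, -1440]
ADD       [-1458]
PUSH 16   [-1458, 16]
SWAP      [16, -1458]
NEG       [16, 1458]
OVER      [16, 1458, 16]
POP       [16, 1458]
SWAP      [1458, 16]

[1458, 16]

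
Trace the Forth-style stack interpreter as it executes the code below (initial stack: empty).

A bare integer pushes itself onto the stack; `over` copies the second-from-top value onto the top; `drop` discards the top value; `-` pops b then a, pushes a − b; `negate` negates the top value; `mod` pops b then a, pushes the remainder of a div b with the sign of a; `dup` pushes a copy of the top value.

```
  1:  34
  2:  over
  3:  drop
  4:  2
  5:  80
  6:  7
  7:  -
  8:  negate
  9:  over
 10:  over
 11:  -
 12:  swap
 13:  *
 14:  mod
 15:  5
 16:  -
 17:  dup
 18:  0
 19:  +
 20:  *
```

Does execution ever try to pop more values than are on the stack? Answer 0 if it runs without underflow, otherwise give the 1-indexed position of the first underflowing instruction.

34  34
over  — needs 2 operands, stack has 1 → underflow

2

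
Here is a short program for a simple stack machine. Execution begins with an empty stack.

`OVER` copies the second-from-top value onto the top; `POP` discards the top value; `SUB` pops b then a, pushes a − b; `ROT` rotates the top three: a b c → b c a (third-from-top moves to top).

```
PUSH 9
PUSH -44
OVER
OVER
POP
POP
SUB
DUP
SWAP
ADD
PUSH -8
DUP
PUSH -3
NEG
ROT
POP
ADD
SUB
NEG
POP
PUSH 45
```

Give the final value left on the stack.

PUSH 9    9
PUSH -44  9 -44
OVER      9 -44 9
OVER      9 -44 9 -44
POP       9 -44 9
POP       9 -44
SUB       53
DUP       53 53
SWAP      53 53
ADD       106
PUSH -8   106 -8
DUP       106 -8 -8
PUSH -3   106 -8 -8 -3
NEG       106 -8 -8 3
ROT       106 -8 3 -8
POP       106 -8 3
ADD       106 -5
SUB       111
NEG       -111
POP       (empty)
PUSH 45   45

45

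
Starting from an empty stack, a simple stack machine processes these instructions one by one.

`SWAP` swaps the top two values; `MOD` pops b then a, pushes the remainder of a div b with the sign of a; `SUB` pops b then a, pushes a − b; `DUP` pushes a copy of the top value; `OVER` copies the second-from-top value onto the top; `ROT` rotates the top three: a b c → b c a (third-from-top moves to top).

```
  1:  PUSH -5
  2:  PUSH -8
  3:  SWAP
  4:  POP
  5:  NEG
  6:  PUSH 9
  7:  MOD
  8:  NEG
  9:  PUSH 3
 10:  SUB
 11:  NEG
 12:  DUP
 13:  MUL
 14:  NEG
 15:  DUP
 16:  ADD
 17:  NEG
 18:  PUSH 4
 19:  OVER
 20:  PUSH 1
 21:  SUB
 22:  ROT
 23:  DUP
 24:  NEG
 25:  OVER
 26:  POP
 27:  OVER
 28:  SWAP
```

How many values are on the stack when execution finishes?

5

PUSH -5 -> [-5]
PUSH -8 -> [-5, -8]
SWAP    -> [-8, -5]
POP     -> [-8]
NEG     -> [8]
PUSH 9  -> [8, 9]
MOD     -> [8]
NEG     -> [-8]
PUSH 3  -> [-8, 3]
SUB     -> [-11]
NEG     -> [11]
DUP     -> [11, 11]
MUL     -> [121]
NEG     -> [-121]
DUP     -> [-121, -121]
ADD     -> [-242]
NEG     -> [242]
PUSH 4  -> [242, 4]
OVER    -> [242, 4, 242]
PUSH 1  -> [242, 4, 242, 1]
SUB     -> [242, 4, 241]
ROT     -> [4, 241, 242]
DUP     -> [4, 241, 242, 242]
NEG     -> [4, 241, 242, -242]
OVER    -> [4, 241, 242, -242, 242]
POP     -> [4, 241, 242, -242]
OVER    -> [4, 241, 242, -242, 242]
SWAP    -> [4, 241, 242, 242, -242]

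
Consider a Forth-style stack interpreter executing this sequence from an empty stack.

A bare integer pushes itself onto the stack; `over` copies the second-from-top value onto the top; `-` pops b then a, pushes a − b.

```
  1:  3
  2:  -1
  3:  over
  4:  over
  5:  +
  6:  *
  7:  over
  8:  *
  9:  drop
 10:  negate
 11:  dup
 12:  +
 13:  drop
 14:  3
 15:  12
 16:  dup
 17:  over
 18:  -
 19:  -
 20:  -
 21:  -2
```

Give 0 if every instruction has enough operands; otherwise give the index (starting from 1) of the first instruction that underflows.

0

3       [3]
-1      [3, -1]
over    [3, -1, 3]
over    [3, -1, 3, -1]
+       [3, -1, 2]
*       [3, -2]
over    [3, -2, 3]
*       [3, -6]
drop    [3]
negate  [-3]
dup     [-3, -3]
+       [-6]
drop    []
3       [3]
12      [3, 12]
dup     [3, 12, 12]
over    [3, 12, 12, 12]
-       [3, 12, 0]
-       [3, 12]
-       [-9]
-2      [-9, -2]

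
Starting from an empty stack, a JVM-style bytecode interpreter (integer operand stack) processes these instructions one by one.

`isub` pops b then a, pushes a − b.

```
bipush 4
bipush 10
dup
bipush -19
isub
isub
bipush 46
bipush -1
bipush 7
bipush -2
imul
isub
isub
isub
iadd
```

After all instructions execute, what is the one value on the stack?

-48

bipush 4   → [4]
bipush 10  → [4, 10]
dup        → [4, 10, 10]
bipush -19 → [4, 10, 10, -19]
isub       → [4, 10, 29]
isub       → [4, -19]
bipush 46  → [4, -19, 46]
bipush -1  → [4, -19, 46, -1]
bipush 7   → [4, -19, 46, -1, 7]
bipush -2  → [4, -19, 46, -1, 7, -2]
imul       → [4, -19, 46, -1, -14]
isub       → [4, -19, 46, 13]
isub       → [4, -19, 33]
isub       → [4, -52]
iadd       → [-48]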